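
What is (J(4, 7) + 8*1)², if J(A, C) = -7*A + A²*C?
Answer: 8464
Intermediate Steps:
J(A, C) = -7*A + C*A²
(J(4, 7) + 8*1)² = (4*(-7 + 4*7) + 8*1)² = (4*(-7 + 28) + 8)² = (4*21 + 8)² = (84 + 8)² = 92² = 8464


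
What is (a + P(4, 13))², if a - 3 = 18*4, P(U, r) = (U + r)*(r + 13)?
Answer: 267289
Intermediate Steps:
P(U, r) = (13 + r)*(U + r) (P(U, r) = (U + r)*(13 + r) = (13 + r)*(U + r))
a = 75 (a = 3 + 18*4 = 3 + 72 = 75)
(a + P(4, 13))² = (75 + (13² + 13*4 + 13*13 + 4*13))² = (75 + (169 + 52 + 169 + 52))² = (75 + 442)² = 517² = 267289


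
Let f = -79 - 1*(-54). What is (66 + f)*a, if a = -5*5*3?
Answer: -3075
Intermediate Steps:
f = -25 (f = -79 + 54 = -25)
a = -75 (a = -25*3 = -75)
(66 + f)*a = (66 - 25)*(-75) = 41*(-75) = -3075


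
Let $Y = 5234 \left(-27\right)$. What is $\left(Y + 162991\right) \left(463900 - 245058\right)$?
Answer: $4742962666$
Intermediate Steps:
$Y = -141318$
$\left(Y + 162991\right) \left(463900 - 245058\right) = \left(-141318 + 162991\right) \left(463900 - 245058\right) = 21673 \cdot 218842 = 4742962666$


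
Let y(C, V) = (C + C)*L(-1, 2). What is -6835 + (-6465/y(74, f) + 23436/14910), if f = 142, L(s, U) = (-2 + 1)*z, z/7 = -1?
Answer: -2515493287/367780 ≈ -6839.7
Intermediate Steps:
z = -7 (z = 7*(-1) = -7)
L(s, U) = 7 (L(s, U) = (-2 + 1)*(-7) = -1*(-7) = 7)
y(C, V) = 14*C (y(C, V) = (C + C)*7 = (2*C)*7 = 14*C)
-6835 + (-6465/y(74, f) + 23436/14910) = -6835 + (-6465/(14*74) + 23436/14910) = -6835 + (-6465/1036 + 23436*(1/14910)) = -6835 + (-6465*1/1036 + 558/355) = -6835 + (-6465/1036 + 558/355) = -6835 - 1716987/367780 = -2515493287/367780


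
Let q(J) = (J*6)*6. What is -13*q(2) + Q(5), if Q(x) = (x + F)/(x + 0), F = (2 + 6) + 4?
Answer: -4663/5 ≈ -932.60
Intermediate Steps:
q(J) = 36*J (q(J) = (6*J)*6 = 36*J)
F = 12 (F = 8 + 4 = 12)
Q(x) = (12 + x)/x (Q(x) = (x + 12)/(x + 0) = (12 + x)/x)
-13*q(2) + Q(5) = -468*2 + (12 + 5)/5 = -13*72 + (⅕)*17 = -936 + 17/5 = -4663/5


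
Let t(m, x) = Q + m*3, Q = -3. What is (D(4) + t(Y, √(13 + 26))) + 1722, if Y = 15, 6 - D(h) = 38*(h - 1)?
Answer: 1656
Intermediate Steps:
D(h) = 44 - 38*h (D(h) = 6 - 38*(h - 1) = 6 - 38*(-1 + h) = 6 - (-38 + 38*h) = 6 + (38 - 38*h) = 44 - 38*h)
t(m, x) = -3 + 3*m (t(m, x) = -3 + m*3 = -3 + 3*m)
(D(4) + t(Y, √(13 + 26))) + 1722 = ((44 - 38*4) + (-3 + 3*15)) + 1722 = ((44 - 152) + (-3 + 45)) + 1722 = (-108 + 42) + 1722 = -66 + 1722 = 1656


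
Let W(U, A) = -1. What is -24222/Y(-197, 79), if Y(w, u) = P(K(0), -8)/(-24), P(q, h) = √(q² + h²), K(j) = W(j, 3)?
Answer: 581328*√65/65 ≈ 72105.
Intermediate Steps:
K(j) = -1
P(q, h) = √(h² + q²)
Y(w, u) = -√65/24 (Y(w, u) = √((-8)² + (-1)²)/(-24) = √(64 + 1)*(-1/24) = √65*(-1/24) = -√65/24)
-24222/Y(-197, 79) = -24222*(-24*√65/65) = -(-581328)*√65/65 = 581328*√65/65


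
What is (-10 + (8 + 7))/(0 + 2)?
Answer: 5/2 ≈ 2.5000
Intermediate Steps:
(-10 + (8 + 7))/(0 + 2) = (-10 + 15)/2 = (½)*5 = 5/2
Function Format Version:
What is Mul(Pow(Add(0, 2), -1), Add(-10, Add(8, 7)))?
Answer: Rational(5, 2) ≈ 2.5000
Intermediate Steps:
Mul(Pow(Add(0, 2), -1), Add(-10, Add(8, 7))) = Mul(Pow(2, -1), Add(-10, 15)) = Mul(Rational(1, 2), 5) = Rational(5, 2)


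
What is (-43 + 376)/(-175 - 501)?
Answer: -333/676 ≈ -0.49260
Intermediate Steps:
(-43 + 376)/(-175 - 501) = 333/(-676) = 333*(-1/676) = -333/676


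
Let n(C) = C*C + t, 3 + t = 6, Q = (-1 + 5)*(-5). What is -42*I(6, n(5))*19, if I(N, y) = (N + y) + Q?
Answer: -11172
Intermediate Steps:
Q = -20 (Q = 4*(-5) = -20)
t = 3 (t = -3 + 6 = 3)
n(C) = 3 + C² (n(C) = C*C + 3 = C² + 3 = 3 + C²)
I(N, y) = -20 + N + y (I(N, y) = (N + y) - 20 = -20 + N + y)
-42*I(6, n(5))*19 = -42*(-20 + 6 + (3 + 5²))*19 = -42*(-20 + 6 + (3 + 25))*19 = -42*(-20 + 6 + 28)*19 = -42*14*19 = -588*19 = -11172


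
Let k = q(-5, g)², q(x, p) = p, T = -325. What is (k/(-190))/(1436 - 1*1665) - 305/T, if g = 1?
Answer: 106167/113126 ≈ 0.93848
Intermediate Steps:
k = 1 (k = 1² = 1)
(k/(-190))/(1436 - 1*1665) - 305/T = (1/(-190))/(1436 - 1*1665) - 305/(-325) = (1*(-1/190))/(1436 - 1665) - 305*(-1/325) = -1/190/(-229) + 61/65 = -1/190*(-1/229) + 61/65 = 1/43510 + 61/65 = 106167/113126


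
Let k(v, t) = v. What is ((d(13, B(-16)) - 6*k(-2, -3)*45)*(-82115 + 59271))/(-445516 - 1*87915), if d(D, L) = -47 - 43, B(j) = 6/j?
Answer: 10279800/533431 ≈ 19.271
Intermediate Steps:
d(D, L) = -90
((d(13, B(-16)) - 6*k(-2, -3)*45)*(-82115 + 59271))/(-445516 - 1*87915) = ((-90 - 6*(-2)*45)*(-82115 + 59271))/(-445516 - 1*87915) = ((-90 + 12*45)*(-22844))/(-445516 - 87915) = ((-90 + 540)*(-22844))/(-533431) = (450*(-22844))*(-1/533431) = -10279800*(-1/533431) = 10279800/533431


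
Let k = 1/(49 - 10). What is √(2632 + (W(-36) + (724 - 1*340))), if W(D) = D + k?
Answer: √4532619/39 ≈ 54.590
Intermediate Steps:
k = 1/39 ≈ 0.025641
W(D) = 1/39 + D (W(D) = D + 1/39 = 1/39 + D)
√(2632 + (W(-36) + (724 - 1*340))) = √(2632 + ((1/39 - 36) + (724 - 1*340))) = √(2632 + (-1403/39 + (724 - 340))) = √(2632 + (-1403/39 + 384)) = √(2632 + 13573/39) = √(116221/39) = √4532619/39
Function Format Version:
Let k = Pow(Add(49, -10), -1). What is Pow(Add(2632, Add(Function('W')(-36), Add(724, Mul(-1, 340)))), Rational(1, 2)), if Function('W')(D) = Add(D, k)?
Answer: Mul(Rational(1, 39), Pow(4532619, Rational(1, 2))) ≈ 54.590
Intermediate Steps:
k = Rational(1, 39) (k = Pow(39, -1) = Rational(1, 39) ≈ 0.025641)
Function('W')(D) = Add(Rational(1, 39), D) (Function('W')(D) = Add(D, Rational(1, 39)) = Add(Rational(1, 39), D))
Pow(Add(2632, Add(Function('W')(-36), Add(724, Mul(-1, 340)))), Rational(1, 2)) = Pow(Add(2632, Add(Add(Rational(1, 39), -36), Add(724, Mul(-1, 340)))), Rational(1, 2)) = Pow(Add(2632, Add(Rational(-1403, 39), Add(724, -340))), Rational(1, 2)) = Pow(Add(2632, Add(Rational(-1403, 39), 384)), Rational(1, 2)) = Pow(Add(2632, Rational(13573, 39)), Rational(1, 2)) = Pow(Rational(116221, 39), Rational(1, 2)) = Mul(Rational(1, 39), Pow(4532619, Rational(1, 2)))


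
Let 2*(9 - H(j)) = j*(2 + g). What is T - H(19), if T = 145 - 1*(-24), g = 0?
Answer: 179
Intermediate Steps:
H(j) = 9 - j (H(j) = 9 - j*(2 + 0)/2 = 9 - j*2/2 = 9 - j)
T = 169 (T = 145 + 24 = 169)
T - H(19) = 169 - (9 - 1*19) = 169 - (9 - 19) = 169 - 1*(-10) = 169 + 10 = 179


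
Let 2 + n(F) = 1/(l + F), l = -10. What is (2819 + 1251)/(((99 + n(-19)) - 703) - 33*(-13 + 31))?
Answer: -118030/34801 ≈ -3.3916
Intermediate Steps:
n(F) = -2 + 1/(-10 + F)
(2819 + 1251)/(((99 + n(-19)) - 703) - 33*(-13 + 31)) = (2819 + 1251)/(((99 + (21 - 2*(-19))/(-10 - 19)) - 703) - 33*(-13 + 31)) = 4070/(((99 + (21 + 38)/(-29)) - 703) - 33*18) = 4070/(((99 - 1/29*59) - 703) - 594) = 4070/(((99 - 59/29) - 703) - 594) = 4070/((2812/29 - 703) - 594) = 4070/(-17575/29 - 594) = 4070/(-34801/29) = 4070*(-29/34801) = -118030/34801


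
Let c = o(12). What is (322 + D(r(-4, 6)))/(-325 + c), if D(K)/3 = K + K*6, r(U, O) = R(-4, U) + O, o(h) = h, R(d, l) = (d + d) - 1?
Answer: -259/313 ≈ -0.82748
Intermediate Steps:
R(d, l) = -1 + 2*d (R(d, l) = 2*d - 1 = -1 + 2*d)
r(U, O) = -9 + O (r(U, O) = (-1 + 2*(-4)) + O = (-1 - 8) + O = -9 + O)
c = 12
D(K) = 21*K (D(K) = 3*(K + K*6) = 3*(K + 6*K) = 3*(7*K) = 21*K)
(322 + D(r(-4, 6)))/(-325 + c) = (322 + 21*(-9 + 6))/(-325 + 12) = (322 + 21*(-3))/(-313) = (322 - 63)*(-1/313) = 259*(-1/313) = -259/313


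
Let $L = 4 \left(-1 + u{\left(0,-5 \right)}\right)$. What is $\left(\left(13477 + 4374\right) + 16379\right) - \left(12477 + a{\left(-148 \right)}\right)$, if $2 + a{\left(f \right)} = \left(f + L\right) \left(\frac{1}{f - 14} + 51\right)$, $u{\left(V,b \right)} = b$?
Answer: $\frac{2472601}{81} \approx 30526.0$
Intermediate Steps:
$L = -24$ ($L = 4 \left(-1 - 5\right) = 4 \left(-6\right) = -24$)
$a{\left(f \right)} = -2 + \left(-24 + f\right) \left(51 + \frac{1}{-14 + f}\right)$ ($a{\left(f \right)} = -2 + \left(f - 24\right) \left(\frac{1}{f - 14} + 51\right) = -2 + \left(-24 + f\right) \left(\frac{1}{-14 + f} + 51\right) = -2 + \left(-24 + f\right) \left(51 + \frac{1}{-14 + f}\right)$)
$\left(\left(13477 + 4374\right) + 16379\right) - \left(12477 + a{\left(-148 \right)}\right) = \left(\left(13477 + 4374\right) + 16379\right) - \left(12477 + \frac{17140 - -286972 + 51 \left(-148\right)^{2}}{-14 - 148}\right) = \left(17851 + 16379\right) - \left(12477 + \frac{17140 + 286972 + 51 \cdot 21904}{-162}\right) = 34230 - \left(12477 - \frac{17140 + 286972 + 1117104}{162}\right) = 34230 - \left(12477 - \frac{710608}{81}\right) = 34230 - \frac{300029}{81} = \frac{2472601}{81}$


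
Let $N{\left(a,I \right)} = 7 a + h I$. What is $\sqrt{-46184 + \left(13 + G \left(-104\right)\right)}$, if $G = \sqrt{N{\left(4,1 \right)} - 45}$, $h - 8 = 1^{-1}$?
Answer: $\sqrt{-46171 - 208 i \sqrt{2}} \approx 0.6845 - 214.88 i$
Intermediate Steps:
$h = 9$ ($h = 8 + 1^{-1} = 8 + 1 = 9$)
$N{\left(a,I \right)} = 7 a + 9 I$
$G = 2 i \sqrt{2}$ ($G = \sqrt{\left(7 \cdot 4 + 9 \cdot 1\right) - 45} = \sqrt{\left(28 + 9\right) - 45} = \sqrt{37 - 45} = \sqrt{-8} = 2 i \sqrt{2} \approx 2.8284 i$)
$\sqrt{-46184 + \left(13 + G \left(-104\right)\right)} = \sqrt{-46184 + \left(13 + 2 i \sqrt{2} \left(-104\right)\right)} = \sqrt{-46184 + \left(13 - 208 i \sqrt{2}\right)} = \sqrt{-46171 - 208 i \sqrt{2}}$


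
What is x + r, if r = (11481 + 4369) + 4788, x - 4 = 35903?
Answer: 56545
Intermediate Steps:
x = 35907 (x = 4 + 35903 = 35907)
r = 20638 (r = 15850 + 4788 = 20638)
x + r = 35907 + 20638 = 56545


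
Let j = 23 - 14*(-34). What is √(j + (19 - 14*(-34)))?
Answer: √994 ≈ 31.528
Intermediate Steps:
j = 499 (j = 23 + 476 = 499)
√(j + (19 - 14*(-34))) = √(499 + (19 - 14*(-34))) = √(499 + (19 + 476)) = √(499 + 495) = √994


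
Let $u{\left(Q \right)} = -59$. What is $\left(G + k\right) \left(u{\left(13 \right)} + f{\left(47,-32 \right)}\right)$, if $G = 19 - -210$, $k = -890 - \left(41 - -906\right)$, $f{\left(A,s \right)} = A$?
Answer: $19296$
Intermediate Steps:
$k = -1837$ ($k = -890 - \left(41 + 906\right) = -890 - 947 = -1837$)
$G = 229$ ($G = 19 + 210 = 229$)
$\left(G + k\right) \left(u{\left(13 \right)} + f{\left(47,-32 \right)}\right) = \left(229 - 1837\right) \left(-59 + 47\right) = \left(-1608\right) \left(-12\right) = 19296$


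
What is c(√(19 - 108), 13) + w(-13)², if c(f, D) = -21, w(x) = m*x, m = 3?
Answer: 1500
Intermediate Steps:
w(x) = 3*x
c(√(19 - 108), 13) + w(-13)² = -21 + (3*(-13))² = -21 + (-39)² = -21 + 1521 = 1500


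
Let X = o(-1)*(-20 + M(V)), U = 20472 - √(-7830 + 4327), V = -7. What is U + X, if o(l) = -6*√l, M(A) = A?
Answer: 20472 + 162*I - I*√3503 ≈ 20472.0 + 102.81*I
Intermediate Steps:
U = 20472 - I*√3503 (U = 20472 - √(-3503) = 20472 - I*√3503 ≈ 20472.0 - 59.186*I)
X = 162*I (X = (-6*I)*(-20 - 7) = -6*I*(-27) = 162*I ≈ 162.0*I)
U + X = (20472 - I*√3503) + 162*I = 20472 + 162*I - I*√3503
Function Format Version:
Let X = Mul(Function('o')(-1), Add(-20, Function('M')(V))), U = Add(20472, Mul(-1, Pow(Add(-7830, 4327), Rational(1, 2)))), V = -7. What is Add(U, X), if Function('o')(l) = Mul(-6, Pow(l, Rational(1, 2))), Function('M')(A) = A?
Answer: Add(20472, Mul(162, I), Mul(-1, I, Pow(3503, Rational(1, 2)))) ≈ Add(20472., Mul(102.81, I))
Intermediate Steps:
U = Add(20472, Mul(-1, I, Pow(3503, Rational(1, 2)))) (U = Add(20472, Mul(-1, Pow(-3503, Rational(1, 2)))) = Add(20472, Mul(-1, Mul(I, Pow(3503, Rational(1, 2))))) = Add(20472, Mul(-1, I, Pow(3503, Rational(1, 2)))) ≈ Add(20472., Mul(-59.186, I)))
X = Mul(162, I) (X = Mul(Mul(-6, Pow(-1, Rational(1, 2))), Add(-20, -7)) = Mul(Mul(-6, I), -27) = Mul(162, I) ≈ Mul(162.00, I))
Add(U, X) = Add(Add(20472, Mul(-1, I, Pow(3503, Rational(1, 2)))), Mul(162, I)) = Add(20472, Mul(162, I), Mul(-1, I, Pow(3503, Rational(1, 2))))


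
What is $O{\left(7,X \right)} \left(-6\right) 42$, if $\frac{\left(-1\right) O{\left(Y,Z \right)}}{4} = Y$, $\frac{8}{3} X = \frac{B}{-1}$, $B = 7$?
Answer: $7056$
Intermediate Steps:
$X = - \frac{21}{8}$ ($X = \frac{3 \frac{7}{-1}}{8} = \frac{3 \cdot 7 \left(-1\right)}{8} = \frac{3}{8} \left(-7\right) = - \frac{21}{8} \approx -2.625$)
$O{\left(Y,Z \right)} = - 4 Y$
$O{\left(7,X \right)} \left(-6\right) 42 = \left(-4\right) 7 \left(-6\right) 42 = \left(-28\right) \left(-6\right) 42 = 168 \cdot 42 = 7056$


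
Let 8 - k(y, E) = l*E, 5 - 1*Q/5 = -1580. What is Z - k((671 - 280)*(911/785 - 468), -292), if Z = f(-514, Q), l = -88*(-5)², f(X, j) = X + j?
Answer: 649803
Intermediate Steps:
Q = 7925 (Q = 25 - 5*(-1580) = 25 + 7900 = 7925)
l = -2200 (l = -88*25 = -2200)
k(y, E) = 8 + 2200*E (k(y, E) = 8 - (-2200)*E = 8 + 2200*E)
Z = 7411 (Z = -514 + 7925 = 7411)
Z - k((671 - 280)*(911/785 - 468), -292) = 7411 - (8 + 2200*(-292)) = 7411 - (8 - 642400) = 7411 - 1*(-642392) = 7411 + 642392 = 649803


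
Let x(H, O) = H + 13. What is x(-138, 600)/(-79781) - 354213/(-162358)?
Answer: 28279762103/12953083598 ≈ 2.1832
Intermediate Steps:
x(H, O) = 13 + H
x(-138, 600)/(-79781) - 354213/(-162358) = (13 - 138)/(-79781) - 354213/(-162358) = -125*(-1/79781) - 354213*(-1/162358) = 125/79781 + 354213/162358 = 28279762103/12953083598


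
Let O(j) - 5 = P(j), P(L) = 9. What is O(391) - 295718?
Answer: -295704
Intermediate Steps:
O(j) = 14 (O(j) = 5 + 9 = 14)
O(391) - 295718 = 14 - 295718 = -295704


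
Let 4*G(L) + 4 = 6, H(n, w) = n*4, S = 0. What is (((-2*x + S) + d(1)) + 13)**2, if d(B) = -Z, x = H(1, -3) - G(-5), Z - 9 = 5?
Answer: 64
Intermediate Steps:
Z = 14 (Z = 9 + 5 = 14)
H(n, w) = 4*n
G(L) = 1/2 (G(L) = -1 + (1/4)*6 = -1 + 3/2 = 1/2)
x = 7/2 (x = 4*1 - 1*1/2 = 4 - 1/2 = 7/2 ≈ 3.5000)
d(B) = -14 (d(B) = -1*14 = -14)
(((-2*x + S) + d(1)) + 13)**2 = (((-2*7/2 + 0) - 14) + 13)**2 = (((-7 + 0) - 14) + 13)**2 = ((-7 - 14) + 13)**2 = (-21 + 13)**2 = (-8)**2 = 64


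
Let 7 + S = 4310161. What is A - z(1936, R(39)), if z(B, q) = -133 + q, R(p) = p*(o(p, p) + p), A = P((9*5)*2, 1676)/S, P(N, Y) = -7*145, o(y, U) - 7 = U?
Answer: -472927967/148626 ≈ -3182.0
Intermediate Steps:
o(y, U) = 7 + U
P(N, Y) = -1015
S = 4310154 (S = -7 + 4310161 = 4310154)
A = -35/148626 (A = -1015/4310154 = -1015*1/4310154 = -35/148626 ≈ -0.00023549)
R(p) = p*(7 + 2*p) (R(p) = p*((7 + p) + p) = p*(7 + 2*p))
A - z(1936, R(39)) = -35/148626 - (-133 + 39*(7 + 2*39)) = -35/148626 - (-133 + 39*(7 + 78)) = -35/148626 - (-133 + 39*85) = -35/148626 - (-133 + 3315) = -35/148626 - 1*3182 = -35/148626 - 3182 = -472927967/148626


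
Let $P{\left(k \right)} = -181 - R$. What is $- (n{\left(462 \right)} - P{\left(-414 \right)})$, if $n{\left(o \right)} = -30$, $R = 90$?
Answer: $-241$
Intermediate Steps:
$P{\left(k \right)} = -271$ ($P{\left(k \right)} = -181 - 90 = -271$)
$- (n{\left(462 \right)} - P{\left(-414 \right)}) = - (-30 - -271) = - (-30 + 271) = \left(-1\right) 241 = -241$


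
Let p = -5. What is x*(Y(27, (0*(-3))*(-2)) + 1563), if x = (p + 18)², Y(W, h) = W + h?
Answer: 268710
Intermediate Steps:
x = 169 (x = (-5 + 18)² = 13² = 169)
x*(Y(27, (0*(-3))*(-2)) + 1563) = 169*((27 + (0*(-3))*(-2)) + 1563) = 169*((27 + 0*(-2)) + 1563) = 169*((27 + 0) + 1563) = 169*(27 + 1563) = 169*1590 = 268710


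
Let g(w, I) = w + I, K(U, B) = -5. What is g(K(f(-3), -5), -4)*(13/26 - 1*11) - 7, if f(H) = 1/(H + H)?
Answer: 175/2 ≈ 87.500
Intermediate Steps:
f(H) = 1/(2*H)
g(w, I) = I + w
g(K(f(-3), -5), -4)*(13/26 - 1*11) - 7 = (-4 - 5)*(13/26 - 1*11) - 7 = -9*(13*(1/26) - 11) - 7 = -9*(½ - 11) - 7 = -9*(-21/2) - 7 = 189/2 - 7 = 175/2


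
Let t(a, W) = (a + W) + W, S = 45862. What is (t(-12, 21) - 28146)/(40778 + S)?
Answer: -2343/7220 ≈ -0.32452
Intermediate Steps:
t(a, W) = a + 2*W (t(a, W) = (W + a) + W = a + 2*W)
(t(-12, 21) - 28146)/(40778 + S) = ((-12 + 2*21) - 28146)/(40778 + 45862) = ((-12 + 42) - 28146)/86640 = (30 - 28146)*(1/86640) = -28116*1/86640 = -2343/7220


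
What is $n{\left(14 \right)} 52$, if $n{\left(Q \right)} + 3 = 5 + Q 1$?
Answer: $832$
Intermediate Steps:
$n{\left(Q \right)} = 2 + Q$ ($n{\left(Q \right)} = -3 + \left(5 + Q 1\right) = -3 + \left(5 + Q\right) = 2 + Q$)
$n{\left(14 \right)} 52 = \left(2 + 14\right) 52 = 16 \cdot 52 = 832$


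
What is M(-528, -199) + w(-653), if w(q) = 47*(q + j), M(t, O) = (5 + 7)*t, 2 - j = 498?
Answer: -60339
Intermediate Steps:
j = -496 (j = 2 - 1*498 = 2 - 498 = -496)
M(t, O) = 12*t
w(q) = -23312 + 47*q (w(q) = 47*(q - 496) = 47*(-496 + q) = -23312 + 47*q)
M(-528, -199) + w(-653) = 12*(-528) + (-23312 + 47*(-653)) = -6336 + (-23312 - 30691) = -6336 - 54003 = -60339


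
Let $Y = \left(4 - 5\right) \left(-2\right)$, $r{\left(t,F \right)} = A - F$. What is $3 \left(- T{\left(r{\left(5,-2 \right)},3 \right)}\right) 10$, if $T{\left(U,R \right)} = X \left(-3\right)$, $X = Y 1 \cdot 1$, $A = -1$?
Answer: $180$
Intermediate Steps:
$r{\left(t,F \right)} = -1 - F$
$Y = 2$ ($Y = \left(-1\right) \left(-2\right) = 2$)
$X = 2$ ($X = 2 \cdot 1 \cdot 1 = 2 \cdot 1 = 2$)
$T{\left(U,R \right)} = -6$ ($T{\left(U,R \right)} = 2 \left(-3\right) = -6$)
$3 \left(- T{\left(r{\left(5,-2 \right)},3 \right)}\right) 10 = 3 \left(\left(-1\right) \left(-6\right)\right) 10 = 3 \cdot 6 \cdot 10 = 18 \cdot 10 = 180$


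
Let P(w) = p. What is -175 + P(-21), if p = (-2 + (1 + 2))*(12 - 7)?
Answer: -170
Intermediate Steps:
p = 5 (p = (-2 + 3)*5 = 1*5 = 5)
P(w) = 5
-175 + P(-21) = -175 + 5 = -170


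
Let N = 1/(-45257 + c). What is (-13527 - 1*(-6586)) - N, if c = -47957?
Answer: -646998373/93214 ≈ -6941.0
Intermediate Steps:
N = -1/93214 (N = 1/(-45257 - 47957) = 1/(-93214) = -1/93214 ≈ -1.0728e-5)
(-13527 - 1*(-6586)) - N = (-13527 - 1*(-6586)) - 1*(-1/93214) = (-13527 + 6586) + 1/93214 = -6941 + 1/93214 = -646998373/93214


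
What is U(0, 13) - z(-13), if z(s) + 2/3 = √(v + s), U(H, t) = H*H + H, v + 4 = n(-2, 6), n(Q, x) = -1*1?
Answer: ⅔ - 3*I*√2 ≈ 0.66667 - 4.2426*I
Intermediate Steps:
n(Q, x) = -1
v = -5 (v = -4 - 1 = -5)
U(H, t) = H + H² (U(H, t) = H² + H = H + H²)
z(s) = -⅔ + √(-5 + s)
U(0, 13) - z(-13) = 0*(1 + 0) - (-⅔ + √(-5 - 13)) = 0*1 - (-⅔ + √(-18)) = 0 - (-⅔ + 3*I*√2) = 0 + (⅔ - 3*I*√2) = ⅔ - 3*I*√2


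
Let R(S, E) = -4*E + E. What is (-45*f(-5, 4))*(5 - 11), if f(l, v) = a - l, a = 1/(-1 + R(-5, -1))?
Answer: 1485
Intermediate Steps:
R(S, E) = -3*E
a = ½ (a = 1/(-1 - 3*(-1)) = 1/(-1 + 3) = 1/2 = ½ ≈ 0.50000)
f(l, v) = ½ - l
(-45*f(-5, 4))*(5 - 11) = (-45*(½ - 1*(-5)))*(5 - 11) = -45*(½ + 5)*(-6) = -45*11/2*(-6) = -495/2*(-6) = 1485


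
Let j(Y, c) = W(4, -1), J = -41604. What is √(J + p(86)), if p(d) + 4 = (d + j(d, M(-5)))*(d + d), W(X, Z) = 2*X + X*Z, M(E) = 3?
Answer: 4*I*√1633 ≈ 161.64*I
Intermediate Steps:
j(Y, c) = 4 (j(Y, c) = 4*(2 - 1) = 4*1 = 4)
p(d) = -4 + 2*d*(4 + d) (p(d) = -4 + (d + 4)*(d + d) = -4 + (4 + d)*(2*d) = -4 + 2*d*(4 + d))
√(J + p(86)) = √(-41604 + (-4 + 2*86² + 8*86)) = √(-41604 + (-4 + 2*7396 + 688)) = √(-41604 + (-4 + 14792 + 688)) = √(-41604 + 15476) = √(-26128) = 4*I*√1633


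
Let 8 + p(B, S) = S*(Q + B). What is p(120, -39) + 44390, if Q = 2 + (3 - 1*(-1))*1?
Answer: 39468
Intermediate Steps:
Q = 6 (Q = 2 + (3 + 1)*1 = 2 + 4*1 = 2 + 4 = 6)
p(B, S) = -8 + S*(6 + B)
p(120, -39) + 44390 = (-8 + 6*(-39) + 120*(-39)) + 44390 = (-8 - 234 - 4680) + 44390 = -4922 + 44390 = 39468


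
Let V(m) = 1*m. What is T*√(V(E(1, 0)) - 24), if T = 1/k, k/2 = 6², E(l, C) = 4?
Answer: I*√5/36 ≈ 0.062113*I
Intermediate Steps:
V(m) = m
k = 72 (k = 2*6² = 2*36 = 72)
T = 1/72 ≈ 0.013889
T*√(V(E(1, 0)) - 24) = √(4 - 24)/72 = √(-20)/72 = (2*I*√5)/72 = I*√5/36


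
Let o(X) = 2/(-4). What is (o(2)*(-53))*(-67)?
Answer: -3551/2 ≈ -1775.5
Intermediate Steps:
o(X) = -1/2 (o(X) = 2*(-1/4) = -1/2)
(o(2)*(-53))*(-67) = -1/2*(-53)*(-67) = (53/2)*(-67) = -3551/2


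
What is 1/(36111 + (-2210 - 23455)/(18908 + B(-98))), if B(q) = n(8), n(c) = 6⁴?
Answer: 20204/729560979 ≈ 2.7693e-5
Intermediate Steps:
n(c) = 1296
B(q) = 1296
1/(36111 + (-2210 - 23455)/(18908 + B(-98))) = 1/(36111 + (-2210 - 23455)/(18908 + 1296)) = 1/(36111 - 25665/20204) = 1/(729560979/20204) = 20204/729560979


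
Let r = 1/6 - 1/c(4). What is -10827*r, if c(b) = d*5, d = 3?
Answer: -10827/10 ≈ -1082.7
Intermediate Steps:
c(b) = 15 (c(b) = 3*5 = 15)
r = 1/10 (r = 1/6 - 1/15 = 1/10 ≈ 0.10000)
-10827*r = -10827*1/10 = -10827/10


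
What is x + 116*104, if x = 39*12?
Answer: 12532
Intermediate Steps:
x = 468
x + 116*104 = 468 + 116*104 = 468 + 12064 = 12532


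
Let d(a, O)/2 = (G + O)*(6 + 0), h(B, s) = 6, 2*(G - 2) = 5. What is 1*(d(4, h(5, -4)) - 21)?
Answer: 105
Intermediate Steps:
G = 9/2 (G = 2 + (1/2)*5 = 2 + 5/2 = 9/2 ≈ 4.5000)
d(a, O) = 54 + 12*O (d(a, O) = 2*((9/2 + O)*(6 + 0)) = 2*((9/2 + O)*6) = 2*(27 + 6*O) = 54 + 12*O)
1*(d(4, h(5, -4)) - 21) = 1*((54 + 12*6) - 21) = 1*((54 + 72) - 21) = 1*(126 - 21) = 1*105 = 105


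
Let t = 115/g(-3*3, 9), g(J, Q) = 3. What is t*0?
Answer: 0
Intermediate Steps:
t = 115/3 ≈ 38.333
t*0 = (115/3)*0 = 0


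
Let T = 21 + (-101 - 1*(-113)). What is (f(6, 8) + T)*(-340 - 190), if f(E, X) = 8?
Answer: -21730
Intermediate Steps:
T = 33 (T = 21 + (-101 + 113) = 21 + 12 = 33)
(f(6, 8) + T)*(-340 - 190) = (8 + 33)*(-340 - 190) = 41*(-530) = -21730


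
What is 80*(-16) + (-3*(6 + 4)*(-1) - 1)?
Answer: -1251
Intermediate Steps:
80*(-16) + (-3*(6 + 4)*(-1) - 1) = -1280 + (-3*10*(-1) - 1) = -1280 + (-30*(-1) - 1) = -1280 + (30 - 1) = -1280 + 29 = -1251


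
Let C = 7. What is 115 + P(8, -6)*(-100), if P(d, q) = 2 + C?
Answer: -785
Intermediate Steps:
P(d, q) = 9 (P(d, q) = 2 + 7 = 9)
115 + P(8, -6)*(-100) = 115 + 9*(-100) = 115 - 900 = -785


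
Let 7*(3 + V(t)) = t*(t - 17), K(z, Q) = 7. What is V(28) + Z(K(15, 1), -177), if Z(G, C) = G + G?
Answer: 55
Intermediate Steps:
V(t) = -3 + t*(-17 + t)/7 (V(t) = -3 + (t*(t - 17))/7 = -3 + (t*(-17 + t))/7 = -3 + t*(-17 + t)/7)
Z(G, C) = 2*G
V(28) + Z(K(15, 1), -177) = (-3 - 17/7*28 + (⅐)*28²) + 2*7 = (-3 - 68 + (⅐)*784) + 14 = (-3 - 68 + 112) + 14 = 41 + 14 = 55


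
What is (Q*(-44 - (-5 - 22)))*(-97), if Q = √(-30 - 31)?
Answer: 1649*I*√61 ≈ 12879.0*I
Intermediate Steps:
Q = I*√61 (Q = √(-61) = I*√61 ≈ 7.8102*I)
(Q*(-44 - (-5 - 22)))*(-97) = ((I*√61)*(-44 - (-5 - 22)))*(-97) = ((I*√61)*(-44 - 1*(-27)))*(-97) = ((I*√61)*(-44 + 27))*(-97) = ((I*√61)*(-17))*(-97) = -17*I*√61*(-97) = 1649*I*√61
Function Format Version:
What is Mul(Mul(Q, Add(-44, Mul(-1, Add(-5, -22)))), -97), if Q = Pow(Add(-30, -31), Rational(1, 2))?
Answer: Mul(1649, I, Pow(61, Rational(1, 2))) ≈ Mul(12879., I)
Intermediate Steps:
Q = Mul(I, Pow(61, Rational(1, 2))) (Q = Pow(-61, Rational(1, 2)) = Mul(I, Pow(61, Rational(1, 2))) ≈ Mul(7.8102, I))
Mul(Mul(Q, Add(-44, Mul(-1, Add(-5, -22)))), -97) = Mul(Mul(Mul(I, Pow(61, Rational(1, 2))), Add(-44, Mul(-1, Add(-5, -22)))), -97) = Mul(Mul(Mul(I, Pow(61, Rational(1, 2))), Add(-44, Mul(-1, -27))), -97) = Mul(Mul(Mul(I, Pow(61, Rational(1, 2))), Add(-44, 27)), -97) = Mul(Mul(Mul(I, Pow(61, Rational(1, 2))), -17), -97) = Mul(Mul(-17, I, Pow(61, Rational(1, 2))), -97) = Mul(1649, I, Pow(61, Rational(1, 2)))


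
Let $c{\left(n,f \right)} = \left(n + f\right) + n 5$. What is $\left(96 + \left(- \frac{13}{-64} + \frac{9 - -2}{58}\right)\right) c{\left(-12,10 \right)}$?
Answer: $- \frac{5546055}{928} \approx -5976.4$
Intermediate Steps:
$c{\left(n,f \right)} = f + 6 n$ ($c{\left(n,f \right)} = \left(f + n\right) + 5 n = f + 6 n$)
$\left(96 + \left(- \frac{13}{-64} + \frac{9 - -2}{58}\right)\right) c{\left(-12,10 \right)} = \left(96 + \left(- \frac{13}{-64} + \frac{9 - -2}{58}\right)\right) \left(10 + 6 \left(-12\right)\right) = \left(96 + \left(\left(-13\right) \left(- \frac{1}{64}\right) + \left(9 + 2\right) \frac{1}{58}\right)\right) \left(10 - 72\right) = \left(96 + \left(\frac{13}{64} + 11 \cdot \frac{1}{58}\right)\right) \left(-62\right) = \left(96 + \left(\frac{13}{64} + \frac{11}{58}\right)\right) \left(-62\right) = \left(96 + \frac{729}{1856}\right) \left(-62\right) = \frac{178905}{1856} \left(-62\right) = - \frac{5546055}{928}$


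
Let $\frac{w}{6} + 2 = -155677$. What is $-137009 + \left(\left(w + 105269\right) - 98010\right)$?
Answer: $-1063824$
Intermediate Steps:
$w = -934074$ ($w = -12 + 6 \left(-155677\right) = -12 - 934062 = -934074$)
$-137009 + \left(\left(w + 105269\right) - 98010\right) = -137009 + \left(\left(-934074 + 105269\right) - 98010\right) = -137009 - 926815 = -1063824$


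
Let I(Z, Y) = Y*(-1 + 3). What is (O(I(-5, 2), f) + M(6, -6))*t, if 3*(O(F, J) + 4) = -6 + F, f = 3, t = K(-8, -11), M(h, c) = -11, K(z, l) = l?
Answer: 517/3 ≈ 172.33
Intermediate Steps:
I(Z, Y) = 2*Y (I(Z, Y) = Y*2 = 2*Y)
t = -11
O(F, J) = -6 + F/3 (O(F, J) = -4 + (-6 + F)/3 = -4 + (-2 + F/3) = -6 + F/3)
(O(I(-5, 2), f) + M(6, -6))*t = ((-6 + (2*2)/3) - 11)*(-11) = ((-6 + (1/3)*4) - 11)*(-11) = ((-6 + 4/3) - 11)*(-11) = (-14/3 - 11)*(-11) = -47/3*(-11) = 517/3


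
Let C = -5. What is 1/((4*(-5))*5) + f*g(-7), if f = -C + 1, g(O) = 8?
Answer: 4799/100 ≈ 47.990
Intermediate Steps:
f = 6 (f = -1*(-5) + 1 = 5 + 1 = 6)
1/((4*(-5))*5) + f*g(-7) = 1/((4*(-5))*5) + 6*8 = 1/(-20*5) + 48 = 1/(-100) + 48 = -1/100 + 48 = 4799/100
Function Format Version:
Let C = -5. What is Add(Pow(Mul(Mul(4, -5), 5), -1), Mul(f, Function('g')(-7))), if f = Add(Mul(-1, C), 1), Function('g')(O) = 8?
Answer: Rational(4799, 100) ≈ 47.990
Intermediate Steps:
f = 6 (f = Add(Mul(-1, -5), 1) = Add(5, 1) = 6)
Add(Pow(Mul(Mul(4, -5), 5), -1), Mul(f, Function('g')(-7))) = Add(Pow(Mul(Mul(4, -5), 5), -1), Mul(6, 8)) = Add(Pow(Mul(-20, 5), -1), 48) = Add(Pow(-100, -1), 48) = Add(Rational(-1, 100), 48) = Rational(4799, 100)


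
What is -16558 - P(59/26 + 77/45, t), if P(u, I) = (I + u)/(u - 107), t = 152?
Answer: -285086131/17219 ≈ -16557.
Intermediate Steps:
P(u, I) = (I + u)/(-107 + u)
-16558 - P(59/26 + 77/45, t) = -16558 - (152 + (59/26 + 77/45))/(-107 + (59/26 + 77/45)) = -16558 - (152 + 4657/1170)/(-107 + 4657/1170) = -16558 - 182497/((-120533/1170)*1170) = -16558 - (-1170)*182497/(120533*1170) = -16558 - 1*(-26071/17219) = -16558 + 26071/17219 = -285086131/17219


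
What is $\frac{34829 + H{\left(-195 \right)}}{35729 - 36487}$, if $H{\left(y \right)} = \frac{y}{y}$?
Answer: $- \frac{17415}{379} \approx -45.95$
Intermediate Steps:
$H{\left(y \right)} = 1$
$\frac{34829 + H{\left(-195 \right)}}{35729 - 36487} = \frac{34829 + 1}{35729 - 36487} = \frac{34830}{-758} = 34830 \left(- \frac{1}{758}\right) = - \frac{17415}{379}$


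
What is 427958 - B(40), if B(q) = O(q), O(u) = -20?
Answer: 427978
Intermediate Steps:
B(q) = -20
427958 - B(40) = 427958 - 1*(-20) = 427958 + 20 = 427978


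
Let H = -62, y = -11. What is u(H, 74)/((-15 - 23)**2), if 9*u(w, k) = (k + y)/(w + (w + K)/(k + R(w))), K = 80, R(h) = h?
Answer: -7/87362 ≈ -8.0126e-5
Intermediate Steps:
u(w, k) = (-11 + k)/(9*(w + (80 + w)/(k + w))) (u(w, k) = ((k - 11)/(w + (w + 80)/(k + w)))/9 = ((-11 + k)/(w + (80 + w)/(k + w)))/9 = (-11 + k)/(9*(w + (80 + w)/(k + w))))
u(H, 74)/((-15 - 23)**2) = ((74**2 - 11*74 - 11*(-62) + 74*(-62))/(9*(80 - 62 + (-62)**2 + 74*(-62))))/((-15 - 23)**2) = ((5476 - 814 + 682 - 4588)/(9*(80 - 62 + 3844 - 4588)))/((-38)**2) = ((1/9)*756/(-726))/1444 = ((1/9)*(-1/726)*756)*(1/1444) = -14/121*1/1444 = -7/87362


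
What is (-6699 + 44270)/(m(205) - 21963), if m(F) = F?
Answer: -37571/21758 ≈ -1.7268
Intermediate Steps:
(-6699 + 44270)/(m(205) - 21963) = (-6699 + 44270)/(205 - 21963) = 37571/(-21758) = 37571*(-1/21758) = -37571/21758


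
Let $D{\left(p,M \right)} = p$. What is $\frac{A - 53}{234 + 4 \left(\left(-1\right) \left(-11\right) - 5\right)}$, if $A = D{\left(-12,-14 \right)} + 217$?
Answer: $\frac{76}{129} \approx 0.58915$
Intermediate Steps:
$A = 205$ ($A = -12 + 217 = 205$)
$\frac{A - 53}{234 + 4 \left(\left(-1\right) \left(-11\right) - 5\right)} = \frac{205 - 53}{234 + 4 \left(\left(-1\right) \left(-11\right) - 5\right)} = \frac{152}{234 + 4 \left(11 - 5\right)} = \frac{152}{234 + 4 \cdot 6} = \frac{152}{234 + 24} = \frac{152}{258} = 152 \cdot \frac{1}{258} = \frac{76}{129}$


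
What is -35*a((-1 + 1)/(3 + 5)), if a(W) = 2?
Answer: -70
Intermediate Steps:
-35*a((-1 + 1)/(3 + 5)) = -35*2 = -70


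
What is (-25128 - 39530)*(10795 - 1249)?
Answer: -617225268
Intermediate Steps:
(-25128 - 39530)*(10795 - 1249) = -64658*9546 = -617225268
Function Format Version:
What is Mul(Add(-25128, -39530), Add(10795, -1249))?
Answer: -617225268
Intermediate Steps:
Mul(Add(-25128, -39530), Add(10795, -1249)) = Mul(-64658, 9546) = -617225268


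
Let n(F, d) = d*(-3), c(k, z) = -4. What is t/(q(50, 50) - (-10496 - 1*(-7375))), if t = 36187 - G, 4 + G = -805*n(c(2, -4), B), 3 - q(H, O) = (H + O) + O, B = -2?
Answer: 41021/2974 ≈ 13.793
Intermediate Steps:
q(H, O) = 3 - H - 2*O (q(H, O) = 3 - ((H + O) + O) = 3 - (H + 2*O) = 3 + (-H - 2*O) = 3 - H - 2*O)
n(F, d) = -3*d
G = -4834 (G = -4 - (-2415)*(-2) = -4 - 805*6 = -4 - 4830 = -4834)
t = 41021 (t = 36187 - 1*(-4834) = 36187 + 4834 = 41021)
t/(q(50, 50) - (-10496 - 1*(-7375))) = 41021/((3 - 1*50 - 2*50) - (-10496 - 1*(-7375))) = 41021/((3 - 50 - 100) - (-10496 + 7375)) = 41021/(-147 - 1*(-3121)) = 41021/(-147 + 3121) = 41021/2974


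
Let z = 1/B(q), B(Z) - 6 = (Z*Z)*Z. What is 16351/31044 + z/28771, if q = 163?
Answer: 2037336146230657/3868085335613772 ≈ 0.52670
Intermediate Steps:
B(Z) = 6 + Z**3 (B(Z) = 6 + (Z*Z)*Z = 6 + Z**2*Z = 6 + Z**3)
z = 1/4330753 (z = 1/(6 + 163**3) = 1/(6 + 4330747) = 1/4330753 ≈ 2.3091e-7)
16351/31044 + z/28771 = 16351/31044 + (1/4330753)/28771 = 16351*(1/31044) + (1/4330753)*(1/28771) = 16351/31044 + 1/124600094563 = 2037336146230657/3868085335613772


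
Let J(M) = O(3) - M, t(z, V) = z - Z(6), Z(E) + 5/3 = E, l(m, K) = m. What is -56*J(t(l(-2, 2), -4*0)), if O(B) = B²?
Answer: -2576/3 ≈ -858.67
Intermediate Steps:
Z(E) = -5/3 + E
t(z, V) = -13/3 + z (t(z, V) = z - (-5/3 + 6) = z - 1*13/3 = z - 13/3 = -13/3 + z)
J(M) = 9 - M (J(M) = 3² - M = 9 - M)
-56*J(t(l(-2, 2), -4*0)) = -56*(9 - (-13/3 - 2)) = -56*(9 - 1*(-19/3)) = -56*(9 + 19/3) = -56*46/3 = -1*2576/3 = -2576/3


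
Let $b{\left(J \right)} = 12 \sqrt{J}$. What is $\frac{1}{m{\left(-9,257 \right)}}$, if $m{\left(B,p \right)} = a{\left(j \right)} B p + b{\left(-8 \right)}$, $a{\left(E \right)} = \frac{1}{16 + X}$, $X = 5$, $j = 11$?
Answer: $- \frac{1799}{216963} - \frac{392 i \sqrt{2}}{216963} \approx -0.0082917 - 0.0025551 i$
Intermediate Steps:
$a{\left(E \right)} = \frac{1}{21}$ ($a{\left(E \right)} = \frac{1}{16 + 5} = \frac{1}{21}$)
$m{\left(B,p \right)} = 24 i \sqrt{2} + \frac{B p}{21}$ ($m{\left(B,p \right)} = \frac{B}{21} p + 12 \sqrt{-8} = \frac{B p}{21} + 12 \cdot 2 i \sqrt{2} = \frac{B p}{21} + 24 i \sqrt{2} = 24 i \sqrt{2} + \frac{B p}{21}$)
$\frac{1}{m{\left(-9,257 \right)}} = \frac{1}{24 i \sqrt{2} + \frac{1}{21} \left(-9\right) 257} = \frac{1}{24 i \sqrt{2} - \frac{771}{7}} = \frac{1}{- \frac{771}{7} + 24 i \sqrt{2}}$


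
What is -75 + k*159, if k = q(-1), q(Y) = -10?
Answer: -1665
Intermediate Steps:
k = -10
-75 + k*159 = -75 - 10*159 = -75 - 1590 = -1665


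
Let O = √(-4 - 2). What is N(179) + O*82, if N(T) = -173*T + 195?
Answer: -30772 + 82*I*√6 ≈ -30772.0 + 200.86*I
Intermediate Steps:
O = I*√6 (O = √(-6) = I*√6 ≈ 2.4495*I)
N(T) = 195 - 173*T
N(179) + O*82 = (195 - 173*179) + (I*√6)*82 = (195 - 30967) + 82*I*√6 = -30772 + 82*I*√6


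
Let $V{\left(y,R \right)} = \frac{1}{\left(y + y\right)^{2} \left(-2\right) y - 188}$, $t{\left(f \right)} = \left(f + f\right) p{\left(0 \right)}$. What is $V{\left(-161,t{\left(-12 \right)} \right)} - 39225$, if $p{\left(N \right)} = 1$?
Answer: $- \frac{1309568203499}{33386060} \approx -39225.0$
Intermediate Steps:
$t{\left(f \right)} = 2 f$ ($t{\left(f \right)} = \left(f + f\right) 1 = 2 f 1 = 2 f$)
$V{\left(y,R \right)} = \frac{1}{-188 - 8 y^{3}}$ ($V{\left(y,R \right)} = \frac{1}{\left(2 y\right)^{2} \left(-2\right) y - 188} = \frac{1}{4 y^{2} \left(-2\right) y - 188} = \frac{1}{- 8 y^{2} y - 188} = \frac{1}{- 8 y^{3} - 188} = \frac{1}{-188 - 8 y^{3}}$)
$V{\left(-161,t{\left(-12 \right)} \right)} - 39225 = - \frac{1}{188 + 8 \left(-161\right)^{3}} - 39225 = - \frac{1}{188 + 8 \left(-4173281\right)} - 39225 = - \frac{1}{188 - 33386248} - 39225 = - \frac{1}{-33386060} - 39225 = \left(-1\right) \left(- \frac{1}{33386060}\right) - 39225 = \frac{1}{33386060} - 39225 = - \frac{1309568203499}{33386060}$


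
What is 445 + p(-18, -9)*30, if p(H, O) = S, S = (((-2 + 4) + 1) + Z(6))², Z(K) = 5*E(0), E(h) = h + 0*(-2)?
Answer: 715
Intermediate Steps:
E(h) = h (E(h) = h + 0 = h)
Z(K) = 0 (Z(K) = 5*0 = 0)
S = 9 (S = (((-2 + 4) + 1) + 0)² = ((2 + 1) + 0)² = (3 + 0)² = 3² = 9)
p(H, O) = 9
445 + p(-18, -9)*30 = 445 + 9*30 = 445 + 270 = 715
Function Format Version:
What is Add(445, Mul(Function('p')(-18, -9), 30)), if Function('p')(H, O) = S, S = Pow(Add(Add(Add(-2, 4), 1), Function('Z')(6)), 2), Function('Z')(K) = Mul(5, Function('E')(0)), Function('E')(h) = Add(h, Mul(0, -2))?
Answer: 715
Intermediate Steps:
Function('E')(h) = h (Function('E')(h) = Add(h, 0) = h)
Function('Z')(K) = 0 (Function('Z')(K) = Mul(5, 0) = 0)
S = 9 (S = Pow(Add(Add(Add(-2, 4), 1), 0), 2) = Pow(Add(Add(2, 1), 0), 2) = Pow(Add(3, 0), 2) = Pow(3, 2) = 9)
Function('p')(H, O) = 9
Add(445, Mul(Function('p')(-18, -9), 30)) = Add(445, Mul(9, 30)) = Add(445, 270) = 715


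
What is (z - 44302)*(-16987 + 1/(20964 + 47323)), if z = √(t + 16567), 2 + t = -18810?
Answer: 51389933154936/68287 - 1159991268*I*√2245/68287 ≈ 7.5256e+8 - 8.0487e+5*I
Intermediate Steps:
t = -18812 (t = -2 - 18810 = -18812)
z = I*√2245 (z = √(-18812 + 16567) = √(-2245) = I*√2245 ≈ 47.381*I)
(z - 44302)*(-16987 + 1/(20964 + 47323)) = (I*√2245 - 44302)*(-16987 + 1/(20964 + 47323)) = (-44302 + I*√2245)*(-16987 + 1/68287) = (-44302 + I*√2245)*(-1159991268/68287) = 51389933154936/68287 - 1159991268*I*√2245/68287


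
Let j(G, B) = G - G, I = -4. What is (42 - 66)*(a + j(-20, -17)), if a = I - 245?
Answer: 5976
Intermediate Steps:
j(G, B) = 0
a = -249 (a = -4 - 245 = -249)
(42 - 66)*(a + j(-20, -17)) = (42 - 66)*(-249 + 0) = -24*(-249) = 5976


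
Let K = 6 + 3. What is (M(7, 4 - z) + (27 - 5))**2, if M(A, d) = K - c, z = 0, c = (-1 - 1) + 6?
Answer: 729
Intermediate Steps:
K = 9
c = 4 (c = -2 + 6 = 4)
M(A, d) = 5 (M(A, d) = 9 - 1*4 = 9 - 4 = 5)
(M(7, 4 - z) + (27 - 5))**2 = (5 + (27 - 5))**2 = (5 + 22)**2 = 27**2 = 729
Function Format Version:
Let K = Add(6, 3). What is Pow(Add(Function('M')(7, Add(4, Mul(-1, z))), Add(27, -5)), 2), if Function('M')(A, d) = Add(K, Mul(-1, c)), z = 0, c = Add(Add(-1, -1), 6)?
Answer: 729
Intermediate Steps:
K = 9
c = 4 (c = Add(-2, 6) = 4)
Function('M')(A, d) = 5 (Function('M')(A, d) = Add(9, Mul(-1, 4)) = Add(9, -4) = 5)
Pow(Add(Function('M')(7, Add(4, Mul(-1, z))), Add(27, -5)), 2) = Pow(Add(5, Add(27, -5)), 2) = Pow(Add(5, 22), 2) = Pow(27, 2) = 729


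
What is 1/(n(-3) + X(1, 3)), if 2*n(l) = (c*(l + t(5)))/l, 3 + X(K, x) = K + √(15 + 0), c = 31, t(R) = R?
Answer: -111/1234 - 9*√15/1234 ≈ -0.11820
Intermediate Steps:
X(K, x) = -3 + K + √15 (X(K, x) = -3 + (K + √(15 + 0)) = -3 + (K + √15) = -3 + K + √15)
n(l) = (155 + 31*l)/(2*l) (n(l) = ((31*(l + 5))/l)/2 = ((31*(5 + l))/l)/2 = ((155 + 31*l)/l)/2 = (155 + 31*l)/(2*l))
1/(n(-3) + X(1, 3)) = 1/((31/2)*(5 - 3)/(-3) + (-3 + 1 + √15)) = 1/((31/2)*(-⅓)*2 + (-2 + √15)) = 1/(-31/3 + (-2 + √15)) = 1/(-37/3 + √15)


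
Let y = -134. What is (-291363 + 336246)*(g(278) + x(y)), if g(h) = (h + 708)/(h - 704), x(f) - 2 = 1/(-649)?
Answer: -653735856/46079 ≈ -14187.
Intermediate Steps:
x(f) = 1297/649 (x(f) = 2 + 1/(-649) = 2 - 1/649 = 1297/649)
g(h) = (708 + h)/(-704 + h)
(-291363 + 336246)*(g(278) + x(y)) = (-291363 + 336246)*((708 + 278)/(-704 + 278) + 1297/649) = 44883*(986/(-426) + 1297/649) = 44883*(-1/426*986 + 1297/649) = 44883*(-493/213 + 1297/649) = 44883*(-43696/138237) = -653735856/46079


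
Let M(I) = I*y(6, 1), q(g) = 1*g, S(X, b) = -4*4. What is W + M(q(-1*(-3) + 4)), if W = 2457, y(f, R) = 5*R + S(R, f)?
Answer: 2380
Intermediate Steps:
S(X, b) = -16
y(f, R) = -16 + 5*R (y(f, R) = 5*R - 16 = -16 + 5*R)
q(g) = g
M(I) = -11*I (M(I) = I*(-16 + 5*1) = I*(-16 + 5) = I*(-11) = -11*I)
W + M(q(-1*(-3) + 4)) = 2457 - 11*(-1*(-3) + 4) = 2457 - 11*(3 + 4) = 2457 - 11*7 = 2457 - 77 = 2380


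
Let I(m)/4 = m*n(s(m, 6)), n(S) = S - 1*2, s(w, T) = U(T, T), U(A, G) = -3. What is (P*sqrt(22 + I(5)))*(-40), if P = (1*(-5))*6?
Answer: 1200*I*sqrt(78) ≈ 10598.0*I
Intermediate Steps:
s(w, T) = -3
n(S) = -2 + S (n(S) = S - 2 = -2 + S)
I(m) = -20*m (I(m) = 4*(m*(-2 - 3)) = 4*(m*(-5)) = 4*(-5*m) = -20*m)
P = -30 (P = -5*6 = -30)
(P*sqrt(22 + I(5)))*(-40) = -30*sqrt(22 - 20*5)*(-40) = -30*sqrt(22 - 100)*(-40) = -30*I*sqrt(78)*(-40) = 1200*I*sqrt(78)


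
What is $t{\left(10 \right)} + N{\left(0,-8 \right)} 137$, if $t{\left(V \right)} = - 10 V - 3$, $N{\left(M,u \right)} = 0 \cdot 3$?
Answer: $-103$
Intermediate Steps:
$N{\left(M,u \right)} = 0$
$t{\left(V \right)} = -3 - 10 V$
$t{\left(10 \right)} + N{\left(0,-8 \right)} 137 = \left(-3 - 100\right) + 0 \cdot 137 = \left(-3 - 100\right) + 0 = -103 + 0 = -103$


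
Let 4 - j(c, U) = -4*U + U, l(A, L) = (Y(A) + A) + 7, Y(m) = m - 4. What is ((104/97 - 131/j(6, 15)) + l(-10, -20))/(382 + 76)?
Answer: -44206/1088437 ≈ -0.040614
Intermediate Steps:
Y(m) = -4 + m
l(A, L) = 3 + 2*A (l(A, L) = ((-4 + A) + A) + 7 = (-4 + 2*A) + 7 = 3 + 2*A)
j(c, U) = 4 + 3*U (j(c, U) = 4 - (-4*U + U) = 4 - (-3)*U = 4 + 3*U)
((104/97 - 131/j(6, 15)) + l(-10, -20))/(382 + 76) = ((104/97 - 131/(4 + 3*15)) + (3 + 2*(-10)))/(382 + 76) = ((104*(1/97) - 131/(4 + 45)) + (3 - 20))/458 = ((104/97 - 131/49) - 17)*(1/458) = (-7611/4753 - 17)*(1/458) = -88412/4753*1/458 = -44206/1088437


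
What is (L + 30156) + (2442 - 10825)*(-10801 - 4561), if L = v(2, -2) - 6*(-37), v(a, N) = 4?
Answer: 128810028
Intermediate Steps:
L = 226 (L = 4 - 6*(-37) = 4 + 222 = 226)
(L + 30156) + (2442 - 10825)*(-10801 - 4561) = (226 + 30156) + (2442 - 10825)*(-10801 - 4561) = 30382 - 8383*(-15362) = 30382 + 128779646 = 128810028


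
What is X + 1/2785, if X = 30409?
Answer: 84689066/2785 ≈ 30409.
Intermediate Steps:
X + 1/2785 = 30409 + 1/2785 = 84689066/2785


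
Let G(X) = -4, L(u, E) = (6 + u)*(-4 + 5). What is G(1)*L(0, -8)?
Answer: -24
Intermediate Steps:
L(u, E) = 6 + u (L(u, E) = (6 + u)*1 = 6 + u)
G(1)*L(0, -8) = -4*(6 + 0) = -4*6 = -24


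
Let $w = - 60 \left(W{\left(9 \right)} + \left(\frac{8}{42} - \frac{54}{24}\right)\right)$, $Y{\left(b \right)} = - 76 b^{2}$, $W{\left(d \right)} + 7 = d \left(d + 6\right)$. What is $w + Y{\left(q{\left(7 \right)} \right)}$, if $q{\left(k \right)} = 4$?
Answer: $- \frac{61407}{7} \approx -8772.4$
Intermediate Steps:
$W{\left(d \right)} = -7 + d \left(6 + d\right)$ ($W{\left(d \right)} = -7 + d \left(d + 6\right) = -7 + d \left(6 + d\right)$)
$w = - \frac{52895}{7}$ ($w = - 60 \left(\left(-7 + 9^{2} + 6 \cdot 9\right) + \left(\frac{8}{42} - \frac{54}{24}\right)\right) = - 60 \left(\left(-7 + 81 + 54\right) + \left(8 \cdot \frac{1}{42} - \frac{9}{4}\right)\right) = - 60 \left(128 + \left(\frac{4}{21} - \frac{9}{4}\right)\right) = - 60 \left(128 - \frac{173}{84}\right) = \left(-60\right) \frac{10579}{84} = - \frac{52895}{7} \approx -7556.4$)
$w + Y{\left(q{\left(7 \right)} \right)} = - \frac{52895}{7} - 76 \cdot 4^{2} = - \frac{52895}{7} - 1216 = - \frac{61407}{7}$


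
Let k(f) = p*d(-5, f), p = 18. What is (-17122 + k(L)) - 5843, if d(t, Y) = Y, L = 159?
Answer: -20103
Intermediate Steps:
k(f) = 18*f
(-17122 + k(L)) - 5843 = (-17122 + 18*159) - 5843 = (-17122 + 2862) - 5843 = -14260 - 5843 = -20103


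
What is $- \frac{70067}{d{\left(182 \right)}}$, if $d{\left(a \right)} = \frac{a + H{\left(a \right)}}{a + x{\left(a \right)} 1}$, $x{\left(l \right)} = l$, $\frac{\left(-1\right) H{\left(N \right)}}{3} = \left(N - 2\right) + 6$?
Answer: $\frac{6376097}{94} \approx 67831.0$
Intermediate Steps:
$H{\left(N \right)} = -12 - 3 N$ ($H{\left(N \right)} = - 3 \left(\left(N - 2\right) + 6\right) = - 3 \left(\left(-2 + N\right) + 6\right) = - 3 \left(4 + N\right) = -12 - 3 N$)
$d{\left(a \right)} = \frac{-12 - 2 a}{2 a}$ ($d{\left(a \right)} = \frac{a - \left(12 + 3 a\right)}{a + a 1} = \frac{-12 - 2 a}{a + a} = \frac{-12 - 2 a}{2 a}$)
$- \frac{70067}{d{\left(182 \right)}} = - \frac{70067}{\frac{1}{182} \left(-6 - 182\right)} = - \frac{70067}{\frac{1}{182} \left(-188\right)} = - \frac{70067}{- \frac{94}{91}} = \left(-70067\right) \left(- \frac{91}{94}\right) = \frac{6376097}{94}$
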